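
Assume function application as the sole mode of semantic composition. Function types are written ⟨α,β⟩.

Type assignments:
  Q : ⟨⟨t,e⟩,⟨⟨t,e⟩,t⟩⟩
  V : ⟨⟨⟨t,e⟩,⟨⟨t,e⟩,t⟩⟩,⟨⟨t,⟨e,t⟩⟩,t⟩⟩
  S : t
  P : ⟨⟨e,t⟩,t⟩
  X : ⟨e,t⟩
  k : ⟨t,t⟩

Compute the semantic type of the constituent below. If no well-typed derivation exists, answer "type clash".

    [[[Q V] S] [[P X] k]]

[Q V] — V of type ⟨⟨⟨t,e⟩,⟨⟨t,e⟩,t⟩⟩,⟨⟨t,⟨e,t⟩⟩,t⟩⟩ combines with Q of type ⟨⟨t,e⟩,⟨⟨t,e⟩,t⟩⟩: type ⟨⟨t,⟨e,t⟩⟩,t⟩.
[[Q V] S]: ⟨⟨t,⟨e,t⟩⟩,t⟩ with t — neither is a function whose domain matches the other; composition fails here.

type clash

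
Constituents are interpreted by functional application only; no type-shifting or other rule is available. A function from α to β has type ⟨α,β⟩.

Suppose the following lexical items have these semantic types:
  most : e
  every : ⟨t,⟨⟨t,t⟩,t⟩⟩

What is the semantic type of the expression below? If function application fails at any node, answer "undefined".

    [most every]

[most every]: e and ⟨t,⟨⟨t,t⟩,t⟩⟩ cannot combine by function application — type clash.

undefined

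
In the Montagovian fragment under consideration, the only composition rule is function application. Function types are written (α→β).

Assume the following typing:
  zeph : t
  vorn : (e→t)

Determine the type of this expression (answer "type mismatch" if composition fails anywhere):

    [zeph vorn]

type mismatch

[zeph vorn]: t with (e→t) — neither is a function whose domain matches the other; composition fails here.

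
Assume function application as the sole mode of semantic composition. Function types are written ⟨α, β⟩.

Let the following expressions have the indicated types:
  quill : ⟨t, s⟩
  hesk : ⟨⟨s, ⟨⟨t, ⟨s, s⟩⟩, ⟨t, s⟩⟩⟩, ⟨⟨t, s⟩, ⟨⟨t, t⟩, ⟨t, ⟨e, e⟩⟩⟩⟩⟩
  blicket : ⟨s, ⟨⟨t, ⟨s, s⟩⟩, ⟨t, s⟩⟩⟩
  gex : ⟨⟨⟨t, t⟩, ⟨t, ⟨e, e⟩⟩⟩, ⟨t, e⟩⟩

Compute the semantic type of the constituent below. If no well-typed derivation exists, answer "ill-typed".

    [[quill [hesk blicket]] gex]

[hesk blicket]: ⟨⟨s, ⟨⟨t, ⟨s, s⟩⟩, ⟨t, s⟩⟩⟩, ⟨⟨t, s⟩, ⟨⟨t, t⟩, ⟨t, ⟨e, e⟩⟩⟩⟩⟩ applied to ⟨s, ⟨⟨t, ⟨s, s⟩⟩, ⟨t, s⟩⟩⟩ yields ⟨⟨t, s⟩, ⟨⟨t, t⟩, ⟨t, ⟨e, e⟩⟩⟩⟩.
[quill [hesk blicket]]: ⟨⟨t, s⟩, ⟨⟨t, t⟩, ⟨t, ⟨e, e⟩⟩⟩⟩ applied to ⟨t, s⟩ yields ⟨⟨t, t⟩, ⟨t, ⟨e, e⟩⟩⟩.
[[quill [hesk blicket]] gex]: ⟨⟨⟨t, t⟩, ⟨t, ⟨e, e⟩⟩⟩, ⟨t, e⟩⟩ applied to ⟨⟨t, t⟩, ⟨t, ⟨e, e⟩⟩⟩ yields ⟨t, e⟩.

⟨t, e⟩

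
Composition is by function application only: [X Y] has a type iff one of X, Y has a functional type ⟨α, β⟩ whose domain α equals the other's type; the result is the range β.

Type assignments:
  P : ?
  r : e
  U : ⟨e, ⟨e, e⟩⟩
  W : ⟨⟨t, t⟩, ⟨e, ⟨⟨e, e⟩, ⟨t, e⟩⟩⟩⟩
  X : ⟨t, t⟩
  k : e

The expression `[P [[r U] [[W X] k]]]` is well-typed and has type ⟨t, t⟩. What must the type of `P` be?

For [P [[r U] [[W X] k]]] to have type ⟨t, t⟩ with [[r U] [[W X] k]] of type ⟨t, e⟩, P must be the function: P : ⟨⟨t, e⟩, ⟨t, t⟩⟩.

⟨⟨t, e⟩, ⟨t, t⟩⟩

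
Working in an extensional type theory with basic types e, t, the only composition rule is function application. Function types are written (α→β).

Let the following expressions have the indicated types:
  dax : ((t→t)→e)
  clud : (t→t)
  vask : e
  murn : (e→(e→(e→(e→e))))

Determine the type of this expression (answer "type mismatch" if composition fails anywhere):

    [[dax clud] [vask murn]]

[dax clud]: ((t→t)→e) applied to (t→t) yields e.
[vask murn]: (e→(e→(e→(e→e)))) applied to e yields (e→(e→(e→e))).
[[dax clud] [vask murn]]: (e→(e→(e→e))) applied to e yields (e→(e→e)).

(e→(e→e))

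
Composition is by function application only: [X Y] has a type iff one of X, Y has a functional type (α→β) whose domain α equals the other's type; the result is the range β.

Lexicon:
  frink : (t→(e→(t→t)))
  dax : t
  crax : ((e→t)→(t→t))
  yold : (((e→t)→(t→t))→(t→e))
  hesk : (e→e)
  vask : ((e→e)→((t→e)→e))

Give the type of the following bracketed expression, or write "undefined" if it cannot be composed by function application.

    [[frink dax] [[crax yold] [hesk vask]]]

[frink dax] — frink of type (t→(e→(t→t))) combines with dax of type t: type (e→(t→t)).
[crax yold] — yold of type (((e→t)→(t→t))→(t→e)) combines with crax of type ((e→t)→(t→t)): type (t→e).
[hesk vask] — vask of type ((e→e)→((t→e)→e)) combines with hesk of type (e→e): type ((t→e)→e).
[[crax yold] [hesk vask]] — [hesk vask] of type ((t→e)→e) combines with [crax yold] of type (t→e): type e.
[[frink dax] [[crax yold] [hesk vask]]] — [frink dax] of type (e→(t→t)) combines with [[crax yold] [hesk vask]] of type e: type (t→t).

(t→t)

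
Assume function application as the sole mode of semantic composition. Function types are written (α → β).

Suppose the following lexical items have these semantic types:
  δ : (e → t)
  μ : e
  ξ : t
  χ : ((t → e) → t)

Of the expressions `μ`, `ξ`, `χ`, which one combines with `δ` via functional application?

μ — combines: δ : (e → t) takes μ : e as argument, giving t.
ξ : t — no; δ wants e, and ξ wants nothing (atomic).
χ : ((t → e) → t) — no; δ wants e, and χ wants (t → e).

μ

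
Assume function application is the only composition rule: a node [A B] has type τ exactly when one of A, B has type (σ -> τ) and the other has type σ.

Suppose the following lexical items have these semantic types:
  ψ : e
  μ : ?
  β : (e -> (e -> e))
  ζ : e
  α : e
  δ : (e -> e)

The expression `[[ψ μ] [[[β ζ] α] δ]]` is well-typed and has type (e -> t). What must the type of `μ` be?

For [[ψ μ] [[[β ζ] α] δ]] to have type (e -> t) with [[[β ζ] α] δ] of type e, [ψ μ] must be the function: [ψ μ] : (e -> (e -> t)).
For [ψ μ] to have type (e -> (e -> t)) with ψ of type e, μ must be the function: μ : (e -> (e -> (e -> t))).

(e -> (e -> (e -> t)))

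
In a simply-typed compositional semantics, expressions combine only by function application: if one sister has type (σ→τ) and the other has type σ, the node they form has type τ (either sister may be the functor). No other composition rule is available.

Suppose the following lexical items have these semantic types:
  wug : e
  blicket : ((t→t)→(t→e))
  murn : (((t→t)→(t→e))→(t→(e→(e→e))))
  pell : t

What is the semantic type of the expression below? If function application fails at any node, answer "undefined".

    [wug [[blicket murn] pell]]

(e→e)

[blicket murn]: (((t→t)→(t→e))→(t→(e→(e→e)))) applied to ((t→t)→(t→e)) yields (t→(e→(e→e))).
[[blicket murn] pell]: (t→(e→(e→e))) applied to t yields (e→(e→e)).
[wug [[blicket murn] pell]]: (e→(e→e)) applied to e yields (e→e).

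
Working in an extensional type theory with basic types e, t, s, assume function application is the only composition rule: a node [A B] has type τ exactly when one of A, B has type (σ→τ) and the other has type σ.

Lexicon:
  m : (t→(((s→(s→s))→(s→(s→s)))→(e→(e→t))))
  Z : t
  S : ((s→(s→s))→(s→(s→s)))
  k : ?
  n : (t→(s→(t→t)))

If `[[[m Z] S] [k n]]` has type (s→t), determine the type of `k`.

((t→(s→(t→t)))→((e→(e→t))→(s→t)))

At [[[m Z] S] [k n]] (required: (s→t)): [[m Z] S] is (e→(e→t)), which is not a function with range (s→t); hence [k n] is the functor — type ((e→(e→t))→(s→t)).
At [k n] (required: ((e→(e→t))→(s→t))): n is (t→(s→(t→t))), which is not a function with range ((e→(e→t))→(s→t)); hence k is the functor — type ((t→(s→(t→t)))→((e→(e→t))→(s→t))).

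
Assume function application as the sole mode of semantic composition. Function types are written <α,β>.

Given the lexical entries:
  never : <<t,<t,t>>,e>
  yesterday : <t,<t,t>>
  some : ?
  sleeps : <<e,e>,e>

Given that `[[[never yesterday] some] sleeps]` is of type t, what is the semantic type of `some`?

<e,<<<e,e>,e>,t>>

For [[[never yesterday] some] sleeps] to have type t with sleeps of type <<e,e>,e>, [[never yesterday] some] must be the function: [[never yesterday] some] : <<<e,e>,e>,t>.
For [[never yesterday] some] to have type <<<e,e>,e>,t> with [never yesterday] of type e, some must be the function: some : <e,<<<e,e>,e>,t>>.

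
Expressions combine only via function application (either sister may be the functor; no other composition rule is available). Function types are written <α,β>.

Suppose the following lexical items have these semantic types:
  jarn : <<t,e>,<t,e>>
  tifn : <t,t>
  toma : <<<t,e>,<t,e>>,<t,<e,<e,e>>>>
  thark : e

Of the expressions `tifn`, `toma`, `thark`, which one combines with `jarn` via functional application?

toma

tifn : <t,t> — no; jarn wants <t,e>, and tifn wants t.
toma — combines: toma : <<<t,e>,<t,e>>,<t,<e,<e,e>>>> takes jarn : <<t,e>,<t,e>> as argument, giving <t,<e,<e,e>>>.
thark : e — no; jarn wants <t,e>, and thark wants nothing (atomic).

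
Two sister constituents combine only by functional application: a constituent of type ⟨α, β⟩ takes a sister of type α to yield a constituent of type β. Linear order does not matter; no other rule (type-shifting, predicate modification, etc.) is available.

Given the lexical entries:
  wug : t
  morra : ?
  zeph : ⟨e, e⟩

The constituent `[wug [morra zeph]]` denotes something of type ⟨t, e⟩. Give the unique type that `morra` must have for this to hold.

For [wug [morra zeph]] to have type ⟨t, e⟩ with wug of type t, [morra zeph] must be the function: [morra zeph] : ⟨t, ⟨t, e⟩⟩.
For [morra zeph] to have type ⟨t, ⟨t, e⟩⟩ with zeph of type ⟨e, e⟩, morra must be the function: morra : ⟨⟨e, e⟩, ⟨t, ⟨t, e⟩⟩⟩.

⟨⟨e, e⟩, ⟨t, ⟨t, e⟩⟩⟩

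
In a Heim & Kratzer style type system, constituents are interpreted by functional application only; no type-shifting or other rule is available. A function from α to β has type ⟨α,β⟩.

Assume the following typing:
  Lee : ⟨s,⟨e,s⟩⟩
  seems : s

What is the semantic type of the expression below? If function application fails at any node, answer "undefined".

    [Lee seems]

⟨e,s⟩

[Lee seems]: Lee is ⟨s,⟨e,s⟩⟩, seems is s; result ⟨e,s⟩.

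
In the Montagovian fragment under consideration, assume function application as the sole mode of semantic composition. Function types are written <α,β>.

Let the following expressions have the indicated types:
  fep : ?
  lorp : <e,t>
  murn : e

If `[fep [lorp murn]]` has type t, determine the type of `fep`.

<t,t>

[fep [lorp murn]] is required to be t. [lorp murn] : t cannot yield t as functor, so fep : <t,t>.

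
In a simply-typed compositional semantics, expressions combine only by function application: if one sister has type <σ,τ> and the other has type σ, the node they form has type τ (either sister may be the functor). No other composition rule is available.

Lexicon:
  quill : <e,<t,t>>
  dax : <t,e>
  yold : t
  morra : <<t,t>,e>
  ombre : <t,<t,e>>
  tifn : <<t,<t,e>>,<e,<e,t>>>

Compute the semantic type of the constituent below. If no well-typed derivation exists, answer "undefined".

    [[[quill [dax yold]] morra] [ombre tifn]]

[dax yold] — dax of type <t,e> combines with yold of type t: type e.
[quill [dax yold]] — quill of type <e,<t,t>> combines with [dax yold] of type e: type <t,t>.
[[quill [dax yold]] morra] — morra of type <<t,t>,e> combines with [quill [dax yold]] of type <t,t>: type e.
[ombre tifn] — tifn of type <<t,<t,e>>,<e,<e,t>>> combines with ombre of type <t,<t,e>>: type <e,<e,t>>.
[[[quill [dax yold]] morra] [ombre tifn]] — [ombre tifn] of type <e,<e,t>> combines with [[quill [dax yold]] morra] of type e: type <e,t>.

<e,t>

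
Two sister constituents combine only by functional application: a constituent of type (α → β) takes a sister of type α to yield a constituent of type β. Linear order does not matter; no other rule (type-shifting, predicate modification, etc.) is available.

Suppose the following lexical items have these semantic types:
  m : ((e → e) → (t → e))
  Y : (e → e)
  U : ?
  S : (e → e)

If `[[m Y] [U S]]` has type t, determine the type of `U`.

((e → e) → ((t → e) → t))

For [[m Y] [U S]] to have type t with [m Y] of type (t → e), [U S] must be the function: [U S] : ((t → e) → t).
For [U S] to have type ((t → e) → t) with S of type (e → e), U must be the function: U : ((e → e) → ((t → e) → t)).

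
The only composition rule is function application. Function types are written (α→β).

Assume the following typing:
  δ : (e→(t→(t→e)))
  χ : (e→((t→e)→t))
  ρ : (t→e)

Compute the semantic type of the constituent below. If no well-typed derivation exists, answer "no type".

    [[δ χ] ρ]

At [δ χ]: neither (e→(t→(t→e))) nor (e→((t→e)→t)) can take the other as argument; the node is ill-typed.

no type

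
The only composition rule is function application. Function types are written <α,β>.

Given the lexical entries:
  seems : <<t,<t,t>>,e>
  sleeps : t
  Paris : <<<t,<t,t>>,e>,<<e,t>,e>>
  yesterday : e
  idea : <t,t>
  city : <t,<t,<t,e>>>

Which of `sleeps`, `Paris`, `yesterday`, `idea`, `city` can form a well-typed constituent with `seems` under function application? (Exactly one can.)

Paris

sleeps : t — neither side's domain matches the other.
Paris — combines: Paris : <<<t,<t,t>>,e>,<<e,t>,e>> takes seems : <<t,<t,t>>,e> as argument, giving <<e,t>,e>.
yesterday : e — neither side's domain matches the other.
idea : <t,t> — neither side's domain matches the other.
city : <t,<t,<t,e>>> — neither side's domain matches the other.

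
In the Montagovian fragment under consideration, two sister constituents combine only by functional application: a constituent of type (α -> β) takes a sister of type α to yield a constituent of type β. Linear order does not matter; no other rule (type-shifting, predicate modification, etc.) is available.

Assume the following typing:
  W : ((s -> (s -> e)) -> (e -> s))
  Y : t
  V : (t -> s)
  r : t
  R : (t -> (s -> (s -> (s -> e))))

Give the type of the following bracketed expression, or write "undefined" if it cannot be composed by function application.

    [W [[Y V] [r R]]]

(e -> s)

[Y V]: (t -> s) applied to t yields s.
[r R]: (t -> (s -> (s -> (s -> e)))) applied to t yields (s -> (s -> (s -> e))).
[[Y V] [r R]]: (s -> (s -> (s -> e))) applied to s yields (s -> (s -> e)).
[W [[Y V] [r R]]]: ((s -> (s -> e)) -> (e -> s)) applied to (s -> (s -> e)) yields (e -> s).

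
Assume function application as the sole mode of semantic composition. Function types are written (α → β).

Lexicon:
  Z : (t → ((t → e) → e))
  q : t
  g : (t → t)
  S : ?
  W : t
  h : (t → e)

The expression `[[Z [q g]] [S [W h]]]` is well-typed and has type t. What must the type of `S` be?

For [[Z [q g]] [S [W h]]] to have type t with [Z [q g]] of type ((t → e) → e), [S [W h]] must be the function: [S [W h]] : (((t → e) → e) → t).
For [S [W h]] to have type (((t → e) → e) → t) with [W h] of type e, S must be the function: S : (e → (((t → e) → e) → t)).

(e → (((t → e) → e) → t))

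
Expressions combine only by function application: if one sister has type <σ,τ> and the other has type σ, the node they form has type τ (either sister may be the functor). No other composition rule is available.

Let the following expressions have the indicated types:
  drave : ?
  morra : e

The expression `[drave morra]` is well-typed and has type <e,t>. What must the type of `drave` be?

<e,<e,t>>

[drave morra] must have type <e,t>. The sister morra has type e; that is not a function onto <e,t>, so drave must be the functor, of type <e,<e,t>>.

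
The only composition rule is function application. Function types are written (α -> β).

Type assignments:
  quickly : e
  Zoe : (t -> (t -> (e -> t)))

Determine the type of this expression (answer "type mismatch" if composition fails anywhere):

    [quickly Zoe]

At [quickly Zoe]: neither e nor (t -> (t -> (e -> t))) can take the other as argument; the node is ill-typed.

type mismatch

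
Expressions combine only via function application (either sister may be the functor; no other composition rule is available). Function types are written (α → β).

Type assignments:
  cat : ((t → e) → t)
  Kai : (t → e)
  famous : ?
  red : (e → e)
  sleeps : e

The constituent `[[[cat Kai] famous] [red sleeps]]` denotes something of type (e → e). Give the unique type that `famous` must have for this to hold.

(t → (e → (e → e)))

For [[[cat Kai] famous] [red sleeps]] to have type (e → e) with [red sleeps] of type e, [[cat Kai] famous] must be the function: [[cat Kai] famous] : (e → (e → e)).
For [[cat Kai] famous] to have type (e → (e → e)) with [cat Kai] of type t, famous must be the function: famous : (t → (e → (e → e))).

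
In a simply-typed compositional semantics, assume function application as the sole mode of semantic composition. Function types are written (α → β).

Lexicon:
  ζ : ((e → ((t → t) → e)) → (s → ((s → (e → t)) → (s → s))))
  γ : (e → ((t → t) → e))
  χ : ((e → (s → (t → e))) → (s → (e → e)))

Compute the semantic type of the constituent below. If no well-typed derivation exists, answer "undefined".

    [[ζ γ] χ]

[ζ γ]: ((e → ((t → t) → e)) → (s → ((s → (e → t)) → (s → s)))) applied to (e → ((t → t) → e)) yields (s → ((s → (e → t)) → (s → s))).
At [[ζ γ] χ]: neither (s → ((s → (e → t)) → (s → s))) nor ((e → (s → (t → e))) → (s → (e → e))) can take the other as argument; the node is ill-typed.

undefined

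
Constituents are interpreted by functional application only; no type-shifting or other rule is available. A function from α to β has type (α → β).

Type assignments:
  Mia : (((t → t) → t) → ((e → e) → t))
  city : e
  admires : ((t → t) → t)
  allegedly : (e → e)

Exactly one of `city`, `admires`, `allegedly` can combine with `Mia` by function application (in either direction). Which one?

admires

city : e — neither side's domain matches the other.
admires — combines: Mia : (((t → t) → t) → ((e → e) → t)) takes admires : ((t → t) → t) as argument, giving ((e → e) → t).
allegedly : (e → e) — neither side's domain matches the other.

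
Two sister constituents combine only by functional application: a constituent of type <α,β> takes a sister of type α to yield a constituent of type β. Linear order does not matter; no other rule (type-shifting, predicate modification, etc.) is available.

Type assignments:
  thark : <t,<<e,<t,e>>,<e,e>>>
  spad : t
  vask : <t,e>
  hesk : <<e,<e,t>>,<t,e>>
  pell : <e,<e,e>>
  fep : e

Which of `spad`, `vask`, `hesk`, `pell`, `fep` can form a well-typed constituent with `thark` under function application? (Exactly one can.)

spad

spad — combines: thark : <t,<<e,<t,e>>,<e,e>>> takes spad : t as argument, giving <<e,<t,e>>,<e,e>>.
vask : <t,e> — thark needs t; vask needs t; neither fits.
hesk : <<e,<e,t>>,<t,e>> — thark needs t; hesk needs <e,<e,t>>; neither fits.
pell : <e,<e,e>> — thark needs t; pell needs e; neither fits.
fep : e — thark needs t; fep needs nothing (atomic); neither fits.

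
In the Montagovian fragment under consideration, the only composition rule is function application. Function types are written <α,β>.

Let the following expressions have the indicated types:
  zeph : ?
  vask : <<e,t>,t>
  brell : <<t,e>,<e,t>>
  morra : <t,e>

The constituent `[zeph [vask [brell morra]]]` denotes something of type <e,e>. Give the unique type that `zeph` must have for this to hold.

<t,<e,e>>

For [zeph [vask [brell morra]]] to have type <e,e> with [vask [brell morra]] of type t, zeph must be the function: zeph : <t,<e,e>>.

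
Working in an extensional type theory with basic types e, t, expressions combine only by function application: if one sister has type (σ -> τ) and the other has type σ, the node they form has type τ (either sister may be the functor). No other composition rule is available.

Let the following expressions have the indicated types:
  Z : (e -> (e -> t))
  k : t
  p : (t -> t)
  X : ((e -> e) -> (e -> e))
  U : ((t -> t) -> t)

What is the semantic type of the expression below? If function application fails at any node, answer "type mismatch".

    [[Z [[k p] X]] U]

At [k p], p : (t -> t) takes k : t, giving t.
[[k p] X]: t and ((e -> e) -> (e -> e)) cannot combine by function application — type clash.

type mismatch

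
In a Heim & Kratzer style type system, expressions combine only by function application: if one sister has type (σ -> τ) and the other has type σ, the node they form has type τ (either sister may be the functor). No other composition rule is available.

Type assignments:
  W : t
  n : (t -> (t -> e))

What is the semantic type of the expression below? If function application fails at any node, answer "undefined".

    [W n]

(t -> e)

[W n]: n is (t -> (t -> e)), W is t; result (t -> e).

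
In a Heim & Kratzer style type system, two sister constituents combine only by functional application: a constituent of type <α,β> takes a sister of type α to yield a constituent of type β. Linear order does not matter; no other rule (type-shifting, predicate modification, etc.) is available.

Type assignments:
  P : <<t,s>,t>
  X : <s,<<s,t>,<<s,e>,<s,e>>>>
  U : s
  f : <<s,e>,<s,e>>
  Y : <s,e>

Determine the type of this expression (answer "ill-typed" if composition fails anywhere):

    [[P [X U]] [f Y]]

At [X U], X : <s,<<s,t>,<<s,e>,<s,e>>>> takes U : s, giving <<s,t>,<<s,e>,<s,e>>>.
[P [X U]]: <<t,s>,t> and <<s,t>,<<s,e>,<s,e>>> cannot combine by function application — type clash.

ill-typed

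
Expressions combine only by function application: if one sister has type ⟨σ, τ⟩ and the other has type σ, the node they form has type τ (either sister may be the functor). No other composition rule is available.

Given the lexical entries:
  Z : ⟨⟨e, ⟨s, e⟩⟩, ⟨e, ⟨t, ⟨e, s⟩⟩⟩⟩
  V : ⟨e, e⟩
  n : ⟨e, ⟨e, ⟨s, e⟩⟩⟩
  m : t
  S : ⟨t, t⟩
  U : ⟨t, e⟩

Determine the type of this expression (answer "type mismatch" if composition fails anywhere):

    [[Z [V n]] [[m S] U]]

type mismatch

[V n]: ⟨e, e⟩ and ⟨e, ⟨e, ⟨s, e⟩⟩⟩ cannot combine by function application — type clash.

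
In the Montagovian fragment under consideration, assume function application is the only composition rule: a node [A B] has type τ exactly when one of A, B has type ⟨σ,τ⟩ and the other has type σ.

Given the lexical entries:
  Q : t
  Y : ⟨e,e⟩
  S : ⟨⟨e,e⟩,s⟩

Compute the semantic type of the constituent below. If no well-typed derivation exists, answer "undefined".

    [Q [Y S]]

[Y S]: S is ⟨⟨e,e⟩,s⟩, Y is ⟨e,e⟩; result s.
[Q [Y S]]: t and s cannot combine by function application — type clash.

undefined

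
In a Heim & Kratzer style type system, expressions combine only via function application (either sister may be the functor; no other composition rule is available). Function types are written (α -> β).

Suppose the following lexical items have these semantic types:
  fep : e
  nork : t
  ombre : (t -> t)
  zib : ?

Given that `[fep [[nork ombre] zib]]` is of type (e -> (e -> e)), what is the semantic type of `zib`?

[fep [[nork ombre] zib]] is required to be (e -> (e -> e)). fep : e cannot yield (e -> (e -> e)) as functor, so [[nork ombre] zib] : (e -> (e -> (e -> e))).
[[nork ombre] zib] is required to be (e -> (e -> (e -> e))). [nork ombre] : t cannot yield (e -> (e -> (e -> e))) as functor, so zib : (t -> (e -> (e -> (e -> e)))).

(t -> (e -> (e -> (e -> e))))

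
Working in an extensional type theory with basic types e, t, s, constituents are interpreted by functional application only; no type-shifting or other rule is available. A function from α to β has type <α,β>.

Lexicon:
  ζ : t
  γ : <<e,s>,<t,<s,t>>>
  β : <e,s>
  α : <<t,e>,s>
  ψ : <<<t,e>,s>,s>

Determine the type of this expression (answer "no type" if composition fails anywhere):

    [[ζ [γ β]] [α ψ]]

t

[γ β]: γ is <<e,s>,<t,<s,t>>>, β is <e,s>; result <t,<s,t>>.
[ζ [γ β]]: [γ β] is <t,<s,t>>, ζ is t; result <s,t>.
[α ψ]: ψ is <<<t,e>,s>,s>, α is <<t,e>,s>; result s.
[[ζ [γ β]] [α ψ]]: [ζ [γ β]] is <s,t>, [α ψ] is s; result t.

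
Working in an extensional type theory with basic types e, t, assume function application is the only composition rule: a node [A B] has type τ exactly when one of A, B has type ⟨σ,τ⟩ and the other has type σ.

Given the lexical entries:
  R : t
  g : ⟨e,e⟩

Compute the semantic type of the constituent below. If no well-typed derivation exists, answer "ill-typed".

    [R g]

ill-typed

At [R g]: neither t nor ⟨e,e⟩ can take the other as argument; the node is ill-typed.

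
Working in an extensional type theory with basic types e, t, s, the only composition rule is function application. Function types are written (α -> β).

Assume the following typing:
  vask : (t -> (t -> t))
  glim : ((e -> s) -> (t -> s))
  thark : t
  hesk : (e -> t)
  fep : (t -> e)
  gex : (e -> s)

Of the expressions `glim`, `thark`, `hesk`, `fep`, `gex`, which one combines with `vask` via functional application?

thark

glim : ((e -> s) -> (t -> s)) — neither side's domain matches the other.
thark — combines: vask : (t -> (t -> t)) takes thark : t as argument, giving (t -> t).
hesk : (e -> t) — neither side's domain matches the other.
fep : (t -> e) — neither side's domain matches the other.
gex : (e -> s) — neither side's domain matches the other.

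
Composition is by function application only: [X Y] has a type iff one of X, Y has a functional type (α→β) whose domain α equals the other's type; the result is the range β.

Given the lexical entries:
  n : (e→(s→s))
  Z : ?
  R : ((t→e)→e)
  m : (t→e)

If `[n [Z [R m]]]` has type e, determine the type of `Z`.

(e→((e→(s→s))→e))

For [n [Z [R m]]] to have type e with n of type (e→(s→s)), [Z [R m]] must be the function: [Z [R m]] : ((e→(s→s))→e).
For [Z [R m]] to have type ((e→(s→s))→e) with [R m] of type e, Z must be the function: Z : (e→((e→(s→s))→e)).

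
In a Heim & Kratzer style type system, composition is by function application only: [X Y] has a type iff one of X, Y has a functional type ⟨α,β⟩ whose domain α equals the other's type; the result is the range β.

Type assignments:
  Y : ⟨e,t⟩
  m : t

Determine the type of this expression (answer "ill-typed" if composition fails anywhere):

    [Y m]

[Y m]: ⟨e,t⟩ with t — neither is a function whose domain matches the other; composition fails here.

ill-typed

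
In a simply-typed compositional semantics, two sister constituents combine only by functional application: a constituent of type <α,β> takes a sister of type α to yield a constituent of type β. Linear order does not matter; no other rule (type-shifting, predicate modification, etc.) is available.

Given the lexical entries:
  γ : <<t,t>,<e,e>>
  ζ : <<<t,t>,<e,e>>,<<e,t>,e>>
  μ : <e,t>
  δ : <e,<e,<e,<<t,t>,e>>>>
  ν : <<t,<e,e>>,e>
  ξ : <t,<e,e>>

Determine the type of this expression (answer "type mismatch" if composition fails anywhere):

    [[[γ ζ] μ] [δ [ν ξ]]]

At [γ ζ], ζ : <<<t,t>,<e,e>>,<<e,t>,e>> takes γ : <<t,t>,<e,e>>, giving <<e,t>,e>.
At [[γ ζ] μ], [γ ζ] : <<e,t>,e> takes μ : <e,t>, giving e.
At [ν ξ], ν : <<t,<e,e>>,e> takes ξ : <t,<e,e>>, giving e.
At [δ [ν ξ]], δ : <e,<e,<e,<<t,t>,e>>>> takes [ν ξ] : e, giving <e,<e,<<t,t>,e>>>.
At [[[γ ζ] μ] [δ [ν ξ]]], [δ [ν ξ]] : <e,<e,<<t,t>,e>>> takes [[γ ζ] μ] : e, giving <e,<<t,t>,e>>.

<e,<<t,t>,e>>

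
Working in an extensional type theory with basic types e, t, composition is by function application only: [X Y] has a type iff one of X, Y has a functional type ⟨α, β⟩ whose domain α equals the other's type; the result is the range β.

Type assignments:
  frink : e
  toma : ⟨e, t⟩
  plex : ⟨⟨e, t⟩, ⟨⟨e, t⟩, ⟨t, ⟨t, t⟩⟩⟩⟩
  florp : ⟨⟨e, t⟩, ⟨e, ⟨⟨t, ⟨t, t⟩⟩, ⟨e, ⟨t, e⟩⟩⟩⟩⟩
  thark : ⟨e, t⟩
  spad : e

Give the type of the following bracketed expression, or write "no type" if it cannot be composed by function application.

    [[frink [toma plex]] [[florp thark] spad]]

[toma plex]: plex is ⟨⟨e, t⟩, ⟨⟨e, t⟩, ⟨t, ⟨t, t⟩⟩⟩⟩, toma is ⟨e, t⟩; result ⟨⟨e, t⟩, ⟨t, ⟨t, t⟩⟩⟩.
At [frink [toma plex]]: neither e nor ⟨⟨e, t⟩, ⟨t, ⟨t, t⟩⟩⟩ can take the other as argument; the node is ill-typed.

no type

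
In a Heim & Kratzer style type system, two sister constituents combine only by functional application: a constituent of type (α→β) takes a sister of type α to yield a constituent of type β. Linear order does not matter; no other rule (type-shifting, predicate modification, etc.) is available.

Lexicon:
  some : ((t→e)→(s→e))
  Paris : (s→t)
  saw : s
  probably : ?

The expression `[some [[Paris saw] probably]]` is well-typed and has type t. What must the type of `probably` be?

For [some [[Paris saw] probably]] to have type t with some of type ((t→e)→(s→e)), [[Paris saw] probably] must be the function: [[Paris saw] probably] : (((t→e)→(s→e))→t).
For [[Paris saw] probably] to have type (((t→e)→(s→e))→t) with [Paris saw] of type t, probably must be the function: probably : (t→(((t→e)→(s→e))→t)).

(t→(((t→e)→(s→e))→t))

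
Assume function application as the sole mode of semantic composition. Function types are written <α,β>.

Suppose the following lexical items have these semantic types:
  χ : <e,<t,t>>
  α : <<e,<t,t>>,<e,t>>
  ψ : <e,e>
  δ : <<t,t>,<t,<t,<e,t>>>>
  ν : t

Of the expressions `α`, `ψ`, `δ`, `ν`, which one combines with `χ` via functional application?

α — combines: α : <<e,<t,t>>,<e,t>> takes χ : <e,<t,t>> as argument, giving <e,t>.
ψ : <e,e> — does not combine with χ.
δ : <<t,t>,<t,<t,<e,t>>>> — does not combine with χ.
ν : t — does not combine with χ.

α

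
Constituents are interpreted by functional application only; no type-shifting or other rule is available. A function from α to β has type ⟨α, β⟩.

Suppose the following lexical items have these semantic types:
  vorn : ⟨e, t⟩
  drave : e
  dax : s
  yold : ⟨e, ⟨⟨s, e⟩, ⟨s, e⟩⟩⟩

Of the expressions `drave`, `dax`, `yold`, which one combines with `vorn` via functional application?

drave

drave — combines: vorn : ⟨e, t⟩ takes drave : e as argument, giving t.
dax : s — does not combine with vorn.
yold : ⟨e, ⟨⟨s, e⟩, ⟨s, e⟩⟩⟩ — does not combine with vorn.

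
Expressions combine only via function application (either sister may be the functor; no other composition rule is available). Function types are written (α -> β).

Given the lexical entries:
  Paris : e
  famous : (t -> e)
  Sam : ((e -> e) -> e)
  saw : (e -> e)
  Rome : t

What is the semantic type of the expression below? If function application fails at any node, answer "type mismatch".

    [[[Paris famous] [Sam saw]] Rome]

At [Paris famous]: neither e nor (t -> e) can take the other as argument; the node is ill-typed.

type mismatch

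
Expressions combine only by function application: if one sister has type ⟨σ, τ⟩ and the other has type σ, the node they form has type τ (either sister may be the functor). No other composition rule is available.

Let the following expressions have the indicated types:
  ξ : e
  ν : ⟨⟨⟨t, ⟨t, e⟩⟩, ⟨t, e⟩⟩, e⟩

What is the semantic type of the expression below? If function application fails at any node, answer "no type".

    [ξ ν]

[ξ ν]: e with ⟨⟨⟨t, ⟨t, e⟩⟩, ⟨t, e⟩⟩, e⟩ — neither is a function whose domain matches the other; composition fails here.

no type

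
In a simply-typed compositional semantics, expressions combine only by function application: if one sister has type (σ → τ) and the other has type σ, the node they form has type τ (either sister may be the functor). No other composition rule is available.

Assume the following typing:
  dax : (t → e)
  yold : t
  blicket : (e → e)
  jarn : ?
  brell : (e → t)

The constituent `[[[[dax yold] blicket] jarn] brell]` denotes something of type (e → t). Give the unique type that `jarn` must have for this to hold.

(e → ((e → t) → (e → t)))

[[[[dax yold] blicket] jarn] brell] must have type (e → t). The sister brell has type (e → t); that is not a function onto (e → t), so [[[dax yold] blicket] jarn] must be the functor, of type ((e → t) → (e → t)).
[[[dax yold] blicket] jarn] must have type ((e → t) → (e → t)). The sister [[dax yold] blicket] has type e; that is not a function onto ((e → t) → (e → t)), so jarn must be the functor, of type (e → ((e → t) → (e → t))).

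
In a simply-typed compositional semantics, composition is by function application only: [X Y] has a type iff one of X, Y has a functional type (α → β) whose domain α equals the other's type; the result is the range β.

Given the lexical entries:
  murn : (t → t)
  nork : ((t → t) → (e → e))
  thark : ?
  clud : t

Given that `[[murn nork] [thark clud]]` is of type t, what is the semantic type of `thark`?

[[murn nork] [thark clud]] is required to be t. [murn nork] : (e → e) cannot yield t as functor, so [thark clud] : ((e → e) → t).
[thark clud] is required to be ((e → e) → t). clud : t cannot yield ((e → e) → t) as functor, so thark : (t → ((e → e) → t)).

(t → ((e → e) → t))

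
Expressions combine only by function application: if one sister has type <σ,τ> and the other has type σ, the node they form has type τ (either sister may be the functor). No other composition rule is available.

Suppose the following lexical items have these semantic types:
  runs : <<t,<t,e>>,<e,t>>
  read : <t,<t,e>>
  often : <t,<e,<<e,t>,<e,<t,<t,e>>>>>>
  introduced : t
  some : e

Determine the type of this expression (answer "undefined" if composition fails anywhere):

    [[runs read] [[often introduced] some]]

<e,<t,<t,e>>>

[runs read]: <<t,<t,e>>,<e,t>> applied to <t,<t,e>> yields <e,t>.
[often introduced]: <t,<e,<<e,t>,<e,<t,<t,e>>>>>> applied to t yields <e,<<e,t>,<e,<t,<t,e>>>>>.
[[often introduced] some]: <e,<<e,t>,<e,<t,<t,e>>>>> applied to e yields <<e,t>,<e,<t,<t,e>>>>.
[[runs read] [[often introduced] some]]: <<e,t>,<e,<t,<t,e>>>> applied to <e,t> yields <e,<t,<t,e>>>.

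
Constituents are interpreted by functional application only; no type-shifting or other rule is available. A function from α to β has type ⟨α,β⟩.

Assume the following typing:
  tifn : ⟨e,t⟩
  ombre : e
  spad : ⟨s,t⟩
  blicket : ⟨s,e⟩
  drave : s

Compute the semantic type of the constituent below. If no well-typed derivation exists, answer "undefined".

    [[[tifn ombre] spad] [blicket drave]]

undefined

[tifn ombre]: ⟨e,t⟩ applied to e yields t.
At [[tifn ombre] spad]: neither t nor ⟨s,t⟩ can take the other as argument; the node is ill-typed.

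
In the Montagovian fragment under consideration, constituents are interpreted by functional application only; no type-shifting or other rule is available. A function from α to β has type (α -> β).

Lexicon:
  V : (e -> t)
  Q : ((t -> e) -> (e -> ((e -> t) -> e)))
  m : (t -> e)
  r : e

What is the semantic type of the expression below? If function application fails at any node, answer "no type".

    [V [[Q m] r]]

[Q m]: Q is ((t -> e) -> (e -> ((e -> t) -> e))), m is (t -> e); result (e -> ((e -> t) -> e)).
[[Q m] r]: [Q m] is (e -> ((e -> t) -> e)), r is e; result ((e -> t) -> e).
[V [[Q m] r]]: [[Q m] r] is ((e -> t) -> e), V is (e -> t); result e.

e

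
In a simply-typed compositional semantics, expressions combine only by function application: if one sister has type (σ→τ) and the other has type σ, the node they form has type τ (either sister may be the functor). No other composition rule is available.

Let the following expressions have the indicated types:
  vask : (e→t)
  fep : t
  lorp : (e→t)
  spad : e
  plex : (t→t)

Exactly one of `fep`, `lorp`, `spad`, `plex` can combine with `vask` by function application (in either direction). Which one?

fep : t — neither side's domain matches the other.
lorp : (e→t) — neither side's domain matches the other.
spad — combines: vask : (e→t) takes spad : e as argument, giving t.
plex : (t→t) — neither side's domain matches the other.

spad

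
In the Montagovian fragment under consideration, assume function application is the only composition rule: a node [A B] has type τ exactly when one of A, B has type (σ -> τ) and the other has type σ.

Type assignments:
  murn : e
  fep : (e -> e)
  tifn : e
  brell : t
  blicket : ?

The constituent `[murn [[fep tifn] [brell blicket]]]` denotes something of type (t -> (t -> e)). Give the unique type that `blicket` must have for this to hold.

(t -> (e -> (e -> (t -> (t -> e)))))

[murn [[fep tifn] [brell blicket]]] is required to be (t -> (t -> e)). murn : e cannot yield (t -> (t -> e)) as functor, so [[fep tifn] [brell blicket]] : (e -> (t -> (t -> e))).
[[fep tifn] [brell blicket]] is required to be (e -> (t -> (t -> e))). [fep tifn] : e cannot yield (e -> (t -> (t -> e))) as functor, so [brell blicket] : (e -> (e -> (t -> (t -> e)))).
[brell blicket] is required to be (e -> (e -> (t -> (t -> e)))). brell : t cannot yield (e -> (e -> (t -> (t -> e)))) as functor, so blicket : (t -> (e -> (e -> (t -> (t -> e))))).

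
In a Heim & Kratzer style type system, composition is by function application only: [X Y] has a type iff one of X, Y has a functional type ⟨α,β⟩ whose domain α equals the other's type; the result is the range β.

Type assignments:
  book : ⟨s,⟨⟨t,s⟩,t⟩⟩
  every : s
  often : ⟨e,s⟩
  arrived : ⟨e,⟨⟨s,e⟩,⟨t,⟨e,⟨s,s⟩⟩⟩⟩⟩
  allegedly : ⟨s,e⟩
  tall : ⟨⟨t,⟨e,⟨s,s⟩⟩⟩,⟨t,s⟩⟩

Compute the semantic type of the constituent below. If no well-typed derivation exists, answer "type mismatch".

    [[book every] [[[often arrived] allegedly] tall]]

type mismatch

[book every]: functor book : ⟨s,⟨⟨t,s⟩,t⟩⟩, argument every : s; result ⟨⟨t,s⟩,t⟩.
At [often arrived]: neither ⟨e,s⟩ nor ⟨e,⟨⟨s,e⟩,⟨t,⟨e,⟨s,s⟩⟩⟩⟩⟩ can take the other as argument; the node is ill-typed.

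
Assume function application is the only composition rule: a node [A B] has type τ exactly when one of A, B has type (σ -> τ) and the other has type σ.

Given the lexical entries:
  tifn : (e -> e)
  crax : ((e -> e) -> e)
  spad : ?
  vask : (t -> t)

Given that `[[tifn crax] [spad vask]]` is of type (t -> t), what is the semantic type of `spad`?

[[tifn crax] [spad vask]] must have type (t -> t). The sister [tifn crax] has type e; that is not a function onto (t -> t), so [spad vask] must be the functor, of type (e -> (t -> t)).
[spad vask] must have type (e -> (t -> t)). The sister vask has type (t -> t); that is not a function onto (e -> (t -> t)), so spad must be the functor, of type ((t -> t) -> (e -> (t -> t))).

((t -> t) -> (e -> (t -> t)))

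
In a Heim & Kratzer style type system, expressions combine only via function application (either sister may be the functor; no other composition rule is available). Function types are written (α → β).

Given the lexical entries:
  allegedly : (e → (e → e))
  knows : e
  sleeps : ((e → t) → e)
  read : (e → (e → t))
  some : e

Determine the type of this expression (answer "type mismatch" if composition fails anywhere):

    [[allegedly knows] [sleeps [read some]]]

[allegedly knows]: allegedly is (e → (e → e)), knows is e; result (e → e).
[read some]: read is (e → (e → t)), some is e; result (e → t).
[sleeps [read some]]: sleeps is ((e → t) → e), [read some] is (e → t); result e.
[[allegedly knows] [sleeps [read some]]]: [allegedly knows] is (e → e), [sleeps [read some]] is e; result e.

e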